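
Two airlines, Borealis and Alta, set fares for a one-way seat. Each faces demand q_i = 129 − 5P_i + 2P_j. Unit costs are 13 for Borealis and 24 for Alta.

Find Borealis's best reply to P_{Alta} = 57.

30.8

Borealis's profit: π = (P_{Borealis} − 13)(129 − 5P_{Borealis} + 2P_{Alta}).
∂π/∂P_{Borealis} = 194 − 10P_{Borealis} + 2P_{Alta} = 0 ⇒ P_{Borealis} = 19.4 + 0.2P_{Alta}.
At P_{Alta} = 57: P_{Borealis} = 19.4 + 0.2·57 = 30.8.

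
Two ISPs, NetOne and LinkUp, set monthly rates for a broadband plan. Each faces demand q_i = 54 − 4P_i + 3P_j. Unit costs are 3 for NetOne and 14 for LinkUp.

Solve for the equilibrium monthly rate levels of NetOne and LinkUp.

15.6, 19.6

NetOne's profit: π = (P_{NetOne} − 3)(54 − 4P_{NetOne} + 3P_{LinkUp}).
∂π/∂P_{NetOne} = 66 − 8P_{NetOne} + 3P_{LinkUp} = 0 ⇒ P_{NetOne} = 8.25 + 0.375P_{LinkUp}.
Similarly P_{LinkUp} = 13.75 + 0.375P_{NetOne}.
Plugging P_{LinkUp} into NetOne's best response: P_{NetOne} = 8.25 + 0.375(13.75 + 0.375P_{NetOne}) ⇒ (55/64)P_{NetOne} = 429/32, so P_{NetOne} = 15.6.
Then P_{LinkUp} = 13.75 + 0.375·15.6 = 19.6.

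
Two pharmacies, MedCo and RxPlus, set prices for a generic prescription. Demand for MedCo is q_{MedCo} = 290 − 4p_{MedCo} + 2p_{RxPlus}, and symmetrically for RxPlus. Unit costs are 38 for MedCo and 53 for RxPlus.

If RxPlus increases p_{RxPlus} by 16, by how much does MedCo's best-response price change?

MedCo's profit: π = (p_{MedCo} − 38)(290 − 4p_{MedCo} + 2p_{RxPlus}).
∂π/∂p_{MedCo} = 442 − 8p_{MedCo} + 2p_{RxPlus} = 0 ⇒ p_{MedCo} = 55.25 + 0.25p_{RxPlus}.
The reaction-function slope is 0.25, so a 16-unit rise in p_{RxPlus} moves p_{MedCo} by 0.25 × 16 = 4. MedCo's best response rises — the actions are strategic complements.

4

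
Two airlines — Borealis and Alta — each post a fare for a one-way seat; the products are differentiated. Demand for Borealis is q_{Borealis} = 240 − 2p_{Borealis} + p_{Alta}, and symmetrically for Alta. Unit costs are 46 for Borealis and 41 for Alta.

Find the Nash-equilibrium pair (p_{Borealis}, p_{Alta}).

110, 108

Borealis's profit: π = (p_{Borealis} − 46)(240 − 2p_{Borealis} + p_{Alta}).
∂π/∂p_{Borealis} = 332 − 4p_{Borealis} + p_{Alta} = 0 ⇒ p_{Borealis} = 83 + 0.25p_{Alta}.
Similarly p_{Alta} = 80.5 + 0.25p_{Borealis}.
Solving the two reaction functions simultaneously: (1 − (0.25)(0.25))p_{Borealis} = 83 + 0.25·80.5, so 0.9375p_{Borealis} = 103.125 and p_{Borealis} = 110.
Then p_{Alta} = 80.5 + 0.25·110 = 108.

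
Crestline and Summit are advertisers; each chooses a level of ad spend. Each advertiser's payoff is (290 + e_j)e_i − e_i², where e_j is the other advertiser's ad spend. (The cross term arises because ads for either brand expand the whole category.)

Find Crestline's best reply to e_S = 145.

Crestline's payoff is (290 + e_S)e_C − e_C².
∂π/∂e_C = 290 + e_S − 2e_C = 0, so e_C = 145 + 0.5e_S.
At e_S = 145: e_C = 145 + 0.5·145 = 217.5.

217.5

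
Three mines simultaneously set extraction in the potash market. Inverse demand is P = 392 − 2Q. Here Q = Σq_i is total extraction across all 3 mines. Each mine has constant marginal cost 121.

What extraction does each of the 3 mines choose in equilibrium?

33.875

A representative mine's profit is π_i = q_i(392 − 2Q) − 121q_i, with Q = q_i + Σ_{j≠i} q_j.
First-order condition: 271 − 4q_i − 2Σ_{j≠i} q_j = 0.
In a symmetric equilibrium every mine chooses the same q, so Σ_{j≠i} q_j = 2q. The condition becomes 271 − 8q = 0, giving q = 271/8 = 33.875.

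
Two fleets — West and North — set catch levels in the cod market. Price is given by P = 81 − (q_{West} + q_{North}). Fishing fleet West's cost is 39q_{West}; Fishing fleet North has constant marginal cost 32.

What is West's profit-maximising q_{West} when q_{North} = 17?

Fishing fleet West's profit: π = q_{West}(81 − (q_{West} + q_{North})) − 39q_{West}.
∂π/∂q_{West} = 42 − 2q_{West} − q_{North} = 0, so q_{West} = 21 − 0.5q_{North}.
At q_{North} = 17: q_{West} = 21 − 0.5·17 = 12.5.

12.5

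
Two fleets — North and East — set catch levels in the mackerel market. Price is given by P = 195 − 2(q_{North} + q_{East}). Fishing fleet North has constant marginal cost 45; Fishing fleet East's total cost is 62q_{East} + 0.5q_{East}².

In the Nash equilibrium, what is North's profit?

1830.125

Fishing fleet North's profit: π = q_{North}(195 − 2(q_{North} + q_{East})) − 45q_{North}.
∂π/∂q_{North} = 150 − 4q_{North} − 2q_{East} = 0, so q_{North} = 37.5 − 0.5q_{East}.
For East: ∂π/∂q_{East} = 133 − 5q_{East} − 2q_{North} = 0 ⇒ q_{East} = 26.6 − 0.4q_{North}.
Substituting the second reaction function into the first: q_{North} = 37.5 − 0.5(26.6 − 0.4q_{North}), which gives 0.8q_{North} = 24.2 ⇒ q_{North} = 30.25.
Then q_{East} = 26.6 − 0.4·30.25 = 14.5.
Price P = 195 − 2·44.75 = 105.5.
North's profit: (105.5 − 45)·30.25 = 1830.125.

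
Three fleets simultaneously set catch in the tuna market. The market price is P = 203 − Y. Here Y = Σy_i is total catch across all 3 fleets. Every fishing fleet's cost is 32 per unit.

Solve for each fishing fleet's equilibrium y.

42.75

A representative fishing fleet's profit is π_i = y_i(203 − Y) − 32y_i, with Y = y_i + Σ_{j≠i} y_j.
First-order condition: 171 − 2y_i − Σ_{j≠i} y_j = 0.
Imposing symmetry (y_j = y for all j) turns Σ_{j≠i} y_j into 2y, so 171 = 4y and y = 42.75.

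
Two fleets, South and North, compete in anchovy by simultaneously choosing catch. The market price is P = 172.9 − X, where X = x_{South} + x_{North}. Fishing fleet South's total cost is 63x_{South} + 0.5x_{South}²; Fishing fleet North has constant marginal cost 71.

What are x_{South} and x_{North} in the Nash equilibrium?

23.58, 39.16

Fishing fleet South's profit: π = x_{South}(172.9 − (x_{South} + x_{North})) − 63x_{South} − 0.5x_{South}².
∂π/∂x_{South} = 109.9 − 3x_{South} − x_{North} = 0, so x_{South} = 1099/30 − (1/3)x_{North}.
For North: ∂π/∂x_{North} = 101.9 − 2x_{North} − x_{South} = 0 ⇒ x_{North} = 50.95 − 0.5x_{South}.
Substituting the second reaction function into the first: x_{South} = 1099/30 − (1/3)(50.95 − 0.5x_{South}), which gives (5/6)x_{South} = 19.65 ⇒ x_{South} = 23.58.
Then x_{North} = 50.95 − 0.5·23.58 = 39.16.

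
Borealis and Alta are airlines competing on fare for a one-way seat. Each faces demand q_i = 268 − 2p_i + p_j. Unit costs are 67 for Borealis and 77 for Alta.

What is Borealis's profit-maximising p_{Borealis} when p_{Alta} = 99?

Borealis's profit: π = (p_{Borealis} − 67)(268 − 2p_{Borealis} + p_{Alta}).
∂π/∂p_{Borealis} = 402 − 4p_{Borealis} + p_{Alta} = 0 ⇒ p_{Borealis} = 100.5 + 0.25p_{Alta}.
At p_{Alta} = 99: p_{Borealis} = 100.5 + 0.25·99 = 125.25.

125.25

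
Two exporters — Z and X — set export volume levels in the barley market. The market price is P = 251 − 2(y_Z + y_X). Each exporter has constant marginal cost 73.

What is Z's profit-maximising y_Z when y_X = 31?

Exporter Z's profit: π = y_Z(251 − 2(y_Z + y_X)) − 73y_Z.
∂π/∂y_Z = 178 − 4y_Z − 2y_X = 0, so y_Z = 44.5 − 0.5y_X.
At y_X = 31: y_Z = 44.5 − 0.5·31 = 29.

29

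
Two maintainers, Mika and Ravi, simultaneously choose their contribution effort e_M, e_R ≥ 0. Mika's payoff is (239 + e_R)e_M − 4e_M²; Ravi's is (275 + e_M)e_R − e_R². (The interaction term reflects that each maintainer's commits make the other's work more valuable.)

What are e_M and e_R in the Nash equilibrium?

Expanding Mika's payoff: 239e_M + e_Re_M − 4e_M².
∂π/∂e_M = 239 + e_R − 8e_M = 0, so e_M = 29.875 + 0.125e_R.
Likewise for Ravi: e_R = 137.5 + 0.5e_M.
Plugging e_R into Mika's best response: e_M = 29.875 + 0.125(137.5 + 0.5e_M) ⇒ 0.9375e_M = 47.0625, so e_M = 50.2.
Then e_R = 137.5 + 0.5·50.2 = 162.6.

50.2, 162.6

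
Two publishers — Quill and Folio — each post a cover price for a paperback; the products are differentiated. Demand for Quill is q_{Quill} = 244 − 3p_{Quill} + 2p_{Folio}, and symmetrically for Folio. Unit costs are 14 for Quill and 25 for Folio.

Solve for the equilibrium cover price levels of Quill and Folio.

Quill's profit: π = (p_{Quill} − 14)(244 − 3p_{Quill} + 2p_{Folio}).
∂π/∂p_{Quill} = 286 − 6p_{Quill} + 2p_{Folio} = 0 ⇒ p_{Quill} = 143/3 + (1/3)p_{Folio}.
Similarly p_{Folio} = 319/6 + (1/3)p_{Quill}.
Solving the two reaction functions simultaneously: (1 − (1/3)(1/3))p_{Quill} = 143/3 + (1/3)·(319/6), so (8/9)p_{Quill} = 1177/18 and p_{Quill} = 73.5625.
Then p_{Folio} = 319/6 + (1/3)·73.5625 = 77.6875.

73.5625, 77.6875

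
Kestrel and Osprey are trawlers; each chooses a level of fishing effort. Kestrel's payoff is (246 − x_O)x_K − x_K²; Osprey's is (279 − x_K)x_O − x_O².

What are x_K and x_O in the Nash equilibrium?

Expanding Kestrel's payoff: 246x_K − x_Ox_K − x_K².
∂π/∂x_K = 246 − x_O − 2x_K = 0, so x_K = 123 − 0.5x_O.
Likewise for Osprey: x_O = 139.5 − 0.5x_K.
Solving the two reaction functions simultaneously: (1 − (−0.5)(−0.5))x_K = 123 − 0.5·139.5, so 0.75x_K = 53.25 and x_K = 71.
Then x_O = 139.5 − 0.5·71 = 104.

71, 104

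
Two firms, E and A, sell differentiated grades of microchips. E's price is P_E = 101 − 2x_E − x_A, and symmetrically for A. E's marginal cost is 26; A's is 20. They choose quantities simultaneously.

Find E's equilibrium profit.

Firm E's profit: π = x_E(101 − 2x_E − x_A) − 26x_E.
∂π/∂x_E = 75 − 4x_E − x_A = 0 ⇒ x_E = 18.75 − 0.25x_A.
Similarly x_A = 20.25 − 0.25x_E.
Plugging x_A into E's best response: x_E = 18.75 − 0.25(20.25 − 0.25x_E) ⇒ 0.9375x_E = 13.6875, so x_E = 14.6.
Then x_A = 20.25 − 0.25·14.6 = 16.6.
P_E = 101 − 2·14.6 − 16.6 = 55.2.
Profit = (55.2 − 26)·14.6 = 426.32.

426.32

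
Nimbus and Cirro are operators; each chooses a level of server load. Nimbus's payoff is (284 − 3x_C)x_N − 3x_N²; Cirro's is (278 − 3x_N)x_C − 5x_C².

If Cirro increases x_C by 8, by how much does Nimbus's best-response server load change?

-4

Expanding Nimbus's payoff: 284x_N − 3x_Cx_N − 3x_N².
∂π/∂x_N = 284 − 3x_C − 6x_N = 0, so x_N = 142/3 − 0.5x_C.
The reaction-function slope is −0.5, so an 8-unit rise in x_C moves x_N by −0.5 × 8 = −4. Nimbus's best response falls — the actions are strategic substitutes.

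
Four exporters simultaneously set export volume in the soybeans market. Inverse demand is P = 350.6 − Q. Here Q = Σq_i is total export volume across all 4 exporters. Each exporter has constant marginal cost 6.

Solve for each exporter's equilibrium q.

68.92

A representative exporter's profit is π_i = q_i(350.6 − Q) − 6q_i, with Q = q_i + Σ_{j≠i} q_j.
First-order condition: 344.6 − 2q_i − Σ_{j≠i} q_j = 0.
Imposing symmetry (q_j = q for all j) turns Σ_{j≠i} q_j into 3q, so 344.6 = 5q and q = 68.92.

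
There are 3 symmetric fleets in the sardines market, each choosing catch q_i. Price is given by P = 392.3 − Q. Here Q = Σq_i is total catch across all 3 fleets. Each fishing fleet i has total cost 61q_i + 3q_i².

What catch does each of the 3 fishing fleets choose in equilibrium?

A representative fishing fleet's profit is π_i = q_i(392.3 − Q) − 61q_i − 3q_i², with Q = q_i + Σ_{j≠i} q_j.
First-order condition: 331.3 − 8q_i − Σ_{j≠i} q_j = 0.
In a symmetric equilibrium every fishing fleet chooses the same q, so Σ_{j≠i} q_j = 2q. The condition becomes 331.3 − 10q = 0, giving q = 331.3/10 = 33.13.

33.13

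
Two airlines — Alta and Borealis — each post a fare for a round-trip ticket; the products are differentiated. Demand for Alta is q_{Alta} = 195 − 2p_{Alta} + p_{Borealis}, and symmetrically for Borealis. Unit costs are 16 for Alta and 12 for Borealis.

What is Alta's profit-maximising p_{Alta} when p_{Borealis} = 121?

Alta's profit: π = (p_{Alta} − 16)(195 − 2p_{Alta} + p_{Borealis}).
∂π/∂p_{Alta} = 227 − 4p_{Alta} + p_{Borealis} = 0 ⇒ p_{Alta} = 56.75 + 0.25p_{Borealis}.
At p_{Borealis} = 121: p_{Alta} = 56.75 + 0.25·121 = 87.

87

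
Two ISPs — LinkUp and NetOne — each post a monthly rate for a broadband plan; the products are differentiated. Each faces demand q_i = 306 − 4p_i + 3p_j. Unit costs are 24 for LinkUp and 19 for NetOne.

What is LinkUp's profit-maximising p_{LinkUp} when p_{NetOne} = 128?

98.25

LinkUp's profit: π = (p_{LinkUp} − 24)(306 − 4p_{LinkUp} + 3p_{NetOne}).
∂π/∂p_{LinkUp} = 402 − 8p_{LinkUp} + 3p_{NetOne} = 0 ⇒ p_{LinkUp} = 50.25 + 0.375p_{NetOne}.
At p_{NetOne} = 128: p_{LinkUp} = 50.25 + 0.375·128 = 98.25.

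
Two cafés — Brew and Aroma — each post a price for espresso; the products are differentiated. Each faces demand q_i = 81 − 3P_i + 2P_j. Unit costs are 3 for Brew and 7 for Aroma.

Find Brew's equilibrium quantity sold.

Brew's profit: π = (P_{Brew} − 3)(81 − 3P_{Brew} + 2P_{Aroma}).
∂π/∂P_{Brew} = 90 − 6P_{Brew} + 2P_{Aroma} = 0 ⇒ P_{Brew} = 15 + (1/3)P_{Aroma}.
Similarly P_{Aroma} = 17 + (1/3)P_{Brew}.
Solving the two reaction functions simultaneously: (1 − (1/3)(1/3))P_{Brew} = 15 + (1/3)·17, so (8/9)P_{Brew} = 62/3 and P_{Brew} = 23.25.
Then P_{Aroma} = 17 + (1/3)·23.25 = 24.75.
q_{Brew} = 81 − 3·23.25 + 2·24.75 = 60.75.

60.75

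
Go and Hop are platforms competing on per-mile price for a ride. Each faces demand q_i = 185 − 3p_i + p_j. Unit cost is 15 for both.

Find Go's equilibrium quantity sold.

93

Go's profit: π = (p_{Go} − 15)(185 − 3p_{Go} + p_{Hop}).
∂π/∂p_{Go} = 230 − 6p_{Go} + p_{Hop} = 0 ⇒ p_{Go} = 115/3 + (1/6)p_{Hop}.
Setting p_{Go} = p_{Hop} in the reaction function: p_{Go} = 115/3 + (1/6)p_{Go}, so p_{Go} = (115/3) / (5/6) = 46.
q_{Go} = 185 − 3·46 + 46 = 93.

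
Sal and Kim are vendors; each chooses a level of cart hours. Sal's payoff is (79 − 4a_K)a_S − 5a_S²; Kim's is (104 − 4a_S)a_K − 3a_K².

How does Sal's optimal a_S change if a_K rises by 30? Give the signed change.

Expanding Sal's payoff: 79a_S − 4a_Ka_S − 5a_S².
∂π/∂a_S = 79 − 4a_K − 10a_S = 0, so a_S = 7.9 − 0.4a_K.
The reaction-function slope is −0.4, so a 30-unit rise in a_K moves a_S by −0.4 × 30 = −12. Sal's best response falls — the actions are strategic substitutes.

-12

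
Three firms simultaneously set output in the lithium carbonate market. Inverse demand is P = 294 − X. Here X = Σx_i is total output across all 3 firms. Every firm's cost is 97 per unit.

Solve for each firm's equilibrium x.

A representative firm's profit is π_i = x_i(294 − X) − 97x_i, with X = x_i + Σ_{j≠i} x_j.
First-order condition: 197 − 2x_i − Σ_{j≠i} x_j = 0.
In a symmetric equilibrium every firm chooses the same x, so Σ_{j≠i} x_j = 2x. The condition becomes 197 − 4x = 0, giving x = 197/4 = 49.25.

49.25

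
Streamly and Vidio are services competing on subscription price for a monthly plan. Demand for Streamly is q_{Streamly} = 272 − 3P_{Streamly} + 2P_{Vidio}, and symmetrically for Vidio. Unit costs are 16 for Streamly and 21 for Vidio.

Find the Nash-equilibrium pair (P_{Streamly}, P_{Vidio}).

Streamly's profit: π = (P_{Streamly} − 16)(272 − 3P_{Streamly} + 2P_{Vidio}).
∂π/∂P_{Streamly} = 320 − 6P_{Streamly} + 2P_{Vidio} = 0 ⇒ P_{Streamly} = 160/3 + (1/3)P_{Vidio}.
Similarly P_{Vidio} = 335/6 + (1/3)P_{Streamly}.
Solving the two reaction functions simultaneously: (1 − (1/3)(1/3))P_{Streamly} = 160/3 + (1/3)·(335/6), so (8/9)P_{Streamly} = 1295/18 and P_{Streamly} = 80.9375.
Then P_{Vidio} = 335/6 + (1/3)·80.9375 = 82.8125.

80.9375, 82.8125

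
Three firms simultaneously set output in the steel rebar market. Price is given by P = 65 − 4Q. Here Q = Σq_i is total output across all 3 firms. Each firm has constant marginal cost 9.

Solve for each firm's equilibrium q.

3.5

A representative firm's profit is π_i = q_i(65 − 4Q) − 9q_i, with Q = q_i + Σ_{j≠i} q_j.
First-order condition: 56 − 8q_i − 4Σ_{j≠i} q_j = 0.
Imposing symmetry (q_j = q for all j) turns Σ_{j≠i} q_j into 2q, so 56 = 16q and q = 3.5.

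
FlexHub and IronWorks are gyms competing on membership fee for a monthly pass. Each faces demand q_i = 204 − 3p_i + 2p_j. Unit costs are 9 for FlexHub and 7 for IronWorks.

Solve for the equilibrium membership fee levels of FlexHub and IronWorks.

57.375, 56.625

FlexHub's profit: π = (p_{FlexHub} − 9)(204 − 3p_{FlexHub} + 2p_{IronWorks}).
∂π/∂p_{FlexHub} = 231 − 6p_{FlexHub} + 2p_{IronWorks} = 0 ⇒ p_{FlexHub} = 38.5 + (1/3)p_{IronWorks}.
Similarly p_{IronWorks} = 37.5 + (1/3)p_{FlexHub}.
Substituting the second reaction function into the first: p_{FlexHub} = 38.5 + (1/3)(37.5 + (1/3)p_{FlexHub}), which gives (8/9)p_{FlexHub} = 51 ⇒ p_{FlexHub} = 57.375.
Then p_{IronWorks} = 37.5 + (1/3)·57.375 = 56.625.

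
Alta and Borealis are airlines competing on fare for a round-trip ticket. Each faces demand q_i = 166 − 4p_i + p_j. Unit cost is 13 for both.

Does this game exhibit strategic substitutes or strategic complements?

strategic complements

Alta's profit: π = (p_{Alta} − 13)(166 − 4p_{Alta} + p_{Borealis}).
∂π/∂p_{Alta} = 218 − 8p_{Alta} + p_{Borealis} = 0 ⇒ p_{Alta} = 27.25 + 0.125p_{Borealis}.
The best-response slope dp_{Alta}/dp_{Borealis} = 0.125 > 0: the reaction function is upward-sloping, so the choices are strategic complements.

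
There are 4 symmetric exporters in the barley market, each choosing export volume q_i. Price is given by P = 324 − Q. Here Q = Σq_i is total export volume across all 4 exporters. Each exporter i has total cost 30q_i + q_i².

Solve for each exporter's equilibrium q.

42

A representative exporter's profit is π_i = q_i(324 − Q) − 30q_i − q_i², with Q = q_i + Σ_{j≠i} q_j.
First-order condition: 294 − 4q_i − Σ_{j≠i} q_j = 0.
In a symmetric equilibrium every exporter chooses the same q, so Σ_{j≠i} q_j = 3q. The condition becomes 294 − 7q = 0, giving q = 294/7 = 42.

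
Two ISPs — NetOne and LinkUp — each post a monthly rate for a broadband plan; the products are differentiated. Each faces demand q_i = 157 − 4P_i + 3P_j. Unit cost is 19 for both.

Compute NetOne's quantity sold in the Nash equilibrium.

110.4

NetOne's profit: π = (P_{NetOne} − 19)(157 − 4P_{NetOne} + 3P_{LinkUp}).
∂π/∂P_{NetOne} = 233 − 8P_{NetOne} + 3P_{LinkUp} = 0 ⇒ P_{NetOne} = 29.125 + 0.375P_{LinkUp}.
Setting P_{NetOne} = P_{LinkUp} in the reaction function: P_{NetOne} = 29.125 + 0.375P_{NetOne}, so P_{NetOne} = 29.125 / 0.625 = 46.6.
q_{NetOne} = 157 − 4·46.6 + 3·46.6 = 110.4.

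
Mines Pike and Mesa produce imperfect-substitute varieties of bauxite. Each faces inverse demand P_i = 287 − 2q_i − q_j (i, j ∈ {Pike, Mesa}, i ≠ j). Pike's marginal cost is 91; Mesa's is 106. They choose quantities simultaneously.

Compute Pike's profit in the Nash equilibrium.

3232.08

Mine Pike's profit: π = q_{Pike}(287 − 2q_{Pike} − q_{Mesa}) − 91q_{Pike}.
∂π/∂q_{Pike} = 196 − 4q_{Pike} − q_{Mesa} = 0 ⇒ q_{Pike} = 49 − 0.25q_{Mesa}.
Similarly q_{Mesa} = 45.25 − 0.25q_{Pike}.
Substituting the second reaction function into the first: q_{Pike} = 49 − 0.25(45.25 − 0.25q_{Pike}), which gives 0.9375q_{Pike} = 37.6875 ⇒ q_{Pike} = 40.2.
Then q_{Mesa} = 45.25 − 0.25·40.2 = 35.2.
P_{Pike} = 287 − 2·40.2 − 35.2 = 171.4.
Profit = (171.4 − 91)·40.2 = 3232.08.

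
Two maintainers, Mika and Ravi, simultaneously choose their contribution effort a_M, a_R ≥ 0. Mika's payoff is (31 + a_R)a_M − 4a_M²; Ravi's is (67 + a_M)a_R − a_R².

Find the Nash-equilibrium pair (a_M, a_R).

8.6, 37.8

Expanding Mika's payoff: 31a_M + a_Ra_M − 4a_M².
∂π/∂a_M = 31 + a_R − 8a_M = 0, so a_M = 3.875 + 0.125a_R.
Likewise for Ravi: a_R = 33.5 + 0.5a_M.
Substituting the second reaction function into the first: a_M = 3.875 + 0.125(33.5 + 0.5a_M), which gives 0.9375a_M = 8.0625 ⇒ a_M = 8.6.
Then a_R = 33.5 + 0.5·8.6 = 37.8.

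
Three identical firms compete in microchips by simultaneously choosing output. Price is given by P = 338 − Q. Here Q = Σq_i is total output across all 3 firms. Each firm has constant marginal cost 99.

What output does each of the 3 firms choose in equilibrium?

59.75

A representative firm's profit is π_i = q_i(338 − Q) − 99q_i, with Q = q_i + Σ_{j≠i} q_j.
First-order condition: 239 − 2q_i − Σ_{j≠i} q_j = 0.
With identical firms, set every q_j = q: then 239 − 2q − 2q = 0, i.e. q = 239/4 = 59.75.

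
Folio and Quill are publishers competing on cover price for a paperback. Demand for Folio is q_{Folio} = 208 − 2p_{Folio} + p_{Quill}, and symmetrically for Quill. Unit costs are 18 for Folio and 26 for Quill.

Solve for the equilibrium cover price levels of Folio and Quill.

Folio's profit: π = (p_{Folio} − 18)(208 − 2p_{Folio} + p_{Quill}).
∂π/∂p_{Folio} = 244 − 4p_{Folio} + p_{Quill} = 0 ⇒ p_{Folio} = 61 + 0.25p_{Quill}.
Similarly p_{Quill} = 65 + 0.25p_{Folio}.
Substituting the second reaction function into the first: p_{Folio} = 61 + 0.25(65 + 0.25p_{Folio}), which gives 0.9375p_{Folio} = 77.25 ⇒ p_{Folio} = 82.4.
Then p_{Quill} = 65 + 0.25·82.4 = 85.6.

82.4, 85.6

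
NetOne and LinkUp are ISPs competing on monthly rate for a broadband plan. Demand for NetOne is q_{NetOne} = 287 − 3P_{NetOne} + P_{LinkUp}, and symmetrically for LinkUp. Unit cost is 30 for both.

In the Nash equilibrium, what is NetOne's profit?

NetOne's profit: π = (P_{NetOne} − 30)(287 − 3P_{NetOne} + P_{LinkUp}).
∂π/∂P_{NetOne} = 377 − 6P_{NetOne} + P_{LinkUp} = 0 ⇒ P_{NetOne} = 377/6 + (1/6)P_{LinkUp}.
By symmetry P_{LinkUp} = P_{NetOne}; substituting into the reaction function, (5/6)P_{NetOne} = 377/6 and P_{NetOne} = 75.4.
q_{NetOne} = 287 − 3·75.4 + 75.4 = 136.2.
Profit = (75.4 − 30)·136.2 = 6183.48.

6183.48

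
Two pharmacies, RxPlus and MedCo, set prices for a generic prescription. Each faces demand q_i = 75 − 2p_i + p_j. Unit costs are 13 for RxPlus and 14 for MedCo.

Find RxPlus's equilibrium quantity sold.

41.6

RxPlus's profit: π = (p_{RxPlus} − 13)(75 − 2p_{RxPlus} + p_{MedCo}).
∂π/∂p_{RxPlus} = 101 − 4p_{RxPlus} + p_{MedCo} = 0 ⇒ p_{RxPlus} = 25.25 + 0.25p_{MedCo}.
Similarly p_{MedCo} = 25.75 + 0.25p_{RxPlus}.
Solving the two reaction functions simultaneously: (1 − (0.25)(0.25))p_{RxPlus} = 25.25 + 0.25·25.75, so 0.9375p_{RxPlus} = 31.6875 and p_{RxPlus} = 33.8.
Then p_{MedCo} = 25.75 + 0.25·33.8 = 34.2.
q_{RxPlus} = 75 − 2·33.8 + 34.2 = 41.6.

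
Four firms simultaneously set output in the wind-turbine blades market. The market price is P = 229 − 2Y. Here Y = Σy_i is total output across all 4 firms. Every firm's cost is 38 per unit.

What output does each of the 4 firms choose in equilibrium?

A representative firm's profit is π_i = y_i(229 − 2Y) − 38y_i, with Y = y_i + Σ_{j≠i} y_j.
First-order condition: 191 − 4y_i − 2Σ_{j≠i} y_j = 0.
With identical firms, set every y_j = y: then 191 − 4y − 6y = 0, i.e. y = 191/10 = 19.1.

19.1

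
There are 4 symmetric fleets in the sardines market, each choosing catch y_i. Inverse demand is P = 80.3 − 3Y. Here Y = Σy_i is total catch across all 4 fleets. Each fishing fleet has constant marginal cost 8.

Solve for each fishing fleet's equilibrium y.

4.82

A representative fishing fleet's profit is π_i = y_i(80.3 − 3Y) − 8y_i, with Y = y_i + Σ_{j≠i} y_j.
First-order condition: 72.3 − 6y_i − 3Σ_{j≠i} y_j = 0.
Imposing symmetry (y_j = y for all j) turns Σ_{j≠i} y_j into 3y, so 72.3 = 15y and y = 4.82.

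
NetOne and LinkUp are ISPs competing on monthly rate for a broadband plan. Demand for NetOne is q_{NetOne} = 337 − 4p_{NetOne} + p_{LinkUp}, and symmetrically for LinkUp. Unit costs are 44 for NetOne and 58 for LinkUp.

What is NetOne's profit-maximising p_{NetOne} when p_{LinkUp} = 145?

NetOne's profit: π = (p_{NetOne} − 44)(337 − 4p_{NetOne} + p_{LinkUp}).
∂π/∂p_{NetOne} = 513 − 8p_{NetOne} + p_{LinkUp} = 0 ⇒ p_{NetOne} = 64.125 + 0.125p_{LinkUp}.
At p_{LinkUp} = 145: p_{NetOne} = 64.125 + 0.125·145 = 82.25.

82.25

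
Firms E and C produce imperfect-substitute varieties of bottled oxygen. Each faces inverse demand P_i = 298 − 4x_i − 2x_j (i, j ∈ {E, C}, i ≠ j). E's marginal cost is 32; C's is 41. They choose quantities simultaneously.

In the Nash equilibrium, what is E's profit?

2894.44

Firm E's profit: π = x_E(298 − 4x_E − 2x_C) − 32x_E.
∂π/∂x_E = 266 − 8x_E − 2x_C = 0 ⇒ x_E = 33.25 − 0.25x_C.
Similarly x_C = 32.125 − 0.25x_E.
Substituting the second reaction function into the first: x_E = 33.25 − 0.25(32.125 − 0.25x_E), which gives 0.9375x_E = 807/32 ⇒ x_E = 26.9.
Then x_C = 32.125 − 0.25·26.9 = 25.4.
P_E = 298 − 4·26.9 − 2·25.4 = 139.6.
Profit = (139.6 − 32)·26.9 = 2894.44.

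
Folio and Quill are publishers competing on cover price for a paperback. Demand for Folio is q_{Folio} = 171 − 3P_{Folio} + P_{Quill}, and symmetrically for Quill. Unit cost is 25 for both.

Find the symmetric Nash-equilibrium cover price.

Folio's profit: π = (P_{Folio} − 25)(171 − 3P_{Folio} + P_{Quill}).
∂π/∂P_{Folio} = 246 − 6P_{Folio} + P_{Quill} = 0 ⇒ P_{Folio} = 41 + (1/6)P_{Quill}.
By symmetry P_{Quill} = P_{Folio}; substituting into the reaction function, (5/6)P_{Folio} = 41 and P_{Folio} = 49.2.

49.2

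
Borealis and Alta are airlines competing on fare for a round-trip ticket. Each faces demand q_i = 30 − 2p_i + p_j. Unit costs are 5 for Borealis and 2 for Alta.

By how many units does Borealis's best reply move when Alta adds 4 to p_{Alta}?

Borealis's profit: π = (p_{Borealis} − 5)(30 − 2p_{Borealis} + p_{Alta}).
∂π/∂p_{Borealis} = 40 − 4p_{Borealis} + p_{Alta} = 0 ⇒ p_{Borealis} = 10 + 0.25p_{Alta}.
The reaction-function slope is 0.25, so a 4-unit rise in p_{Alta} moves p_{Borealis} by 0.25 × 4 = 1. Borealis's best response rises — the actions are strategic complements.

1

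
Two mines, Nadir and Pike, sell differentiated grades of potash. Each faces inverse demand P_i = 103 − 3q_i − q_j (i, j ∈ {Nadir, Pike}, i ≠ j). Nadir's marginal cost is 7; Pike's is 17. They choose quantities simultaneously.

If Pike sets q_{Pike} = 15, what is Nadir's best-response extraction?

13.5

Mine Nadir's profit: π = q_{Nadir}(103 − 3q_{Nadir} − q_{Pike}) − 7q_{Nadir}.
∂π/∂q_{Nadir} = 96 − 6q_{Nadir} − q_{Pike} = 0 ⇒ q_{Nadir} = 16 − (1/6)q_{Pike}.
At q_{Pike} = 15: q_{Nadir} = 16 − (1/6)·15 = 13.5.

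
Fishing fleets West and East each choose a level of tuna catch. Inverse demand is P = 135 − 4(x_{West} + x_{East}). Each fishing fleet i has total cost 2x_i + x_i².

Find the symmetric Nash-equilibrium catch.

9.5

Fishing fleet West's profit: π = x_{West}(135 − 4(x_{West} + x_{East})) − 2x_{West} − x_{West}².
∂π/∂x_{West} = 133 − 10x_{West} − 4x_{East} = 0, so x_{West} = 13.3 − 0.4x_{East}.
The game is symmetric, so in equilibrium x_{East} = x_{West}: the reaction function gives 1.4x_{West} = 13.3, hence x_{West} = 9.5.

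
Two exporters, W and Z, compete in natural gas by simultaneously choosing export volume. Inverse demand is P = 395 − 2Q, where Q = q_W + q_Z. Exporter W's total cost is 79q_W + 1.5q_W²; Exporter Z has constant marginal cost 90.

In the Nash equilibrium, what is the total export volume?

89.875

Exporter W's profit: π = q_W(395 − 2(q_W + q_Z)) − 79q_W − 1.5q_W².
∂π/∂q_W = 316 − 7q_W − 2q_Z = 0, so q_W = 316/7 − (2/7)q_Z.
For Z: ∂π/∂q_Z = 305 − 4q_Z − 2q_W = 0 ⇒ q_Z = 76.25 − 0.5q_W.
Substituting the second reaction function into the first: q_W = 316/7 − (2/7)(76.25 − 0.5q_W), which gives (6/7)q_W = 327/14 ⇒ q_W = 27.25.
Then q_Z = 76.25 − 0.5·27.25 = 62.625.
Total export volume: 27.25 + 62.625 = 89.875.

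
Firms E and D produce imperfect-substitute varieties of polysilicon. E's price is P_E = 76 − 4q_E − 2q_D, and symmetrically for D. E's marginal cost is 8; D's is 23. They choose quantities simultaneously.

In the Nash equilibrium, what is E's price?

37.2

Firm E's profit: π = q_E(76 − 4q_E − 2q_D) − 8q_E.
∂π/∂q_E = 68 − 8q_E − 2q_D = 0 ⇒ q_E = 8.5 − 0.25q_D.
Similarly q_D = 6.625 − 0.25q_E.
Solving the two reaction functions simultaneously: (1 − (−0.25)(−0.25))q_E = 8.5 − 0.25·6.625, so 0.9375q_E = 219/32 and q_E = 7.3.
Then q_D = 6.625 − 0.25·7.3 = 4.8.
P_E = 76 − 4·7.3 − 2·4.8 = 37.2.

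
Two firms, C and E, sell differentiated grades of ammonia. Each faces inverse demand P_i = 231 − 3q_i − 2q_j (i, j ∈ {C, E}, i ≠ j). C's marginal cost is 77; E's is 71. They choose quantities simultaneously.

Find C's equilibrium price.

133.625

Firm C's profit: π = q_C(231 − 3q_C − 2q_E) − 77q_C.
∂π/∂q_C = 154 − 6q_C − 2q_E = 0 ⇒ q_C = 77/3 − (1/3)q_E.
Similarly q_E = 80/3 − (1/3)q_C.
Substituting the second reaction function into the first: q_C = 77/3 − (1/3)(80/3 − (1/3)q_C), which gives (8/9)q_C = 151/9 ⇒ q_C = 18.875.
Then q_E = 80/3 − (1/3)·18.875 = 20.375.
P_C = 231 − 3·18.875 − 2·20.375 = 133.625.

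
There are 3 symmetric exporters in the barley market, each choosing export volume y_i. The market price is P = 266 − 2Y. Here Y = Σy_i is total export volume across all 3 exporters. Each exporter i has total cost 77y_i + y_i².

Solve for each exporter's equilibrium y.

A representative exporter's profit is π_i = y_i(266 − 2Y) − 77y_i − y_i², with Y = y_i + Σ_{j≠i} y_j.
First-order condition: 189 − 6y_i − 2Σ_{j≠i} y_j = 0.
With identical exporters, set every y_j = y: then 189 − 6y − 4y = 0, i.e. y = 189/10 = 18.9.

18.9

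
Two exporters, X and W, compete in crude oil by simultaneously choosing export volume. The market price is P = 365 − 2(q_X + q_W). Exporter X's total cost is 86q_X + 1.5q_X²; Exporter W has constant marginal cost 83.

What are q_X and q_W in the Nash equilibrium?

23, 59

Exporter X's profit: π = q_X(365 − 2(q_X + q_W)) − 86q_X − 1.5q_X².
∂π/∂q_X = 279 − 7q_X − 2q_W = 0, so q_X = 279/7 − (2/7)q_W.
For W: ∂π/∂q_W = 282 − 4q_W − 2q_X = 0 ⇒ q_W = 70.5 − 0.5q_X.
Substituting the second reaction function into the first: q_X = 279/7 − (2/7)(70.5 − 0.5q_X), which gives (6/7)q_X = 138/7 ⇒ q_X = 23.
Then q_W = 70.5 − 0.5·23 = 59.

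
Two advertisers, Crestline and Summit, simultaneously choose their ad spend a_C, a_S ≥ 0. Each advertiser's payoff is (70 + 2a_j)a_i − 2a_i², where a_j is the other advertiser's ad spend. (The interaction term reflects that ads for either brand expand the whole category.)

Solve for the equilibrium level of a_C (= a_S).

Crestline's payoff is (70 + 2a_S)a_C − 2a_C².
∂π/∂a_C = 70 + 2a_S − 4a_C = 0, so a_C = 17.5 + 0.5a_S.
Setting a_C = a_S in the reaction function: a_C = 17.5 + 0.5a_C, so a_C = 17.5 / 0.5 = 35.

35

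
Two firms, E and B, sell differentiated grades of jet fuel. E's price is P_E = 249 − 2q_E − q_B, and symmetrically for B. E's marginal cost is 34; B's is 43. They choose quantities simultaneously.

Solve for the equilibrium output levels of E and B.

Firm E's profit: π = q_E(249 − 2q_E − q_B) − 34q_E.
∂π/∂q_E = 215 − 4q_E − q_B = 0 ⇒ q_E = 53.75 − 0.25q_B.
Similarly q_B = 51.5 − 0.25q_E.
Substituting the second reaction function into the first: q_E = 53.75 − 0.25(51.5 − 0.25q_E), which gives 0.9375q_E = 40.875 ⇒ q_E = 43.6.
Then q_B = 51.5 − 0.25·43.6 = 40.6.

43.6, 40.6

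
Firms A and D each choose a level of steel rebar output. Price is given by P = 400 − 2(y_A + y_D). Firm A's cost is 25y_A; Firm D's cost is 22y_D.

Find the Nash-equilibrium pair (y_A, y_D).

Firm A's profit: π = y_A(400 − 2(y_A + y_D)) − 25y_A.
∂π/∂y_A = 375 − 4y_A − 2y_D = 0, so y_A = 93.75 − 0.5y_D.
By the same steps for D: y_D = 94.5 − 0.5y_A.
Solving the two reaction functions simultaneously: (1 − (−0.5)(−0.5))y_A = 93.75 − 0.5·94.5, so 0.75y_A = 46.5 and y_A = 62.
Then y_D = 94.5 − 0.5·62 = 63.5.

62, 63.5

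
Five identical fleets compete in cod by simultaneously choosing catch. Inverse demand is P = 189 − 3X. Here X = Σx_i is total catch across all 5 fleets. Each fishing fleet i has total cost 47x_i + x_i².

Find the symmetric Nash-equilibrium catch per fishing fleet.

A representative fishing fleet's profit is π_i = x_i(189 − 3X) − 47x_i − x_i², with X = x_i + Σ_{j≠i} x_j.
First-order condition: 142 − 8x_i − 3Σ_{j≠i} x_j = 0.
Imposing symmetry (x_j = x for all j) turns Σ_{j≠i} x_j into 4x, so 142 = 20x and x = 7.1.

7.1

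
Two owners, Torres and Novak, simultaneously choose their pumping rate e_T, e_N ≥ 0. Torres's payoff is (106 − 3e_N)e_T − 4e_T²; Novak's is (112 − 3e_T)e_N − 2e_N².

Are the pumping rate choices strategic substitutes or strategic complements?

strategic substitutes

Expanding Torres's payoff: 106e_T − 3e_Ne_T − 4e_T².
∂π/∂e_T = 106 − 3e_N − 8e_T = 0, so e_T = 13.25 − 0.375e_N.
The best-response slope de_T/de_N = −0.375 < 0: the reaction function is downward-sloping, so the choices are strategic substitutes.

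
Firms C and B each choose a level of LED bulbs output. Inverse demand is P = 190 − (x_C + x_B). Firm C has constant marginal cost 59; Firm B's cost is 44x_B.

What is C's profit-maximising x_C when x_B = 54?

38.5

Firm C's profit: π = x_C(190 − (x_C + x_B)) − 59x_C.
∂π/∂x_C = 131 − 2x_C − x_B = 0, so x_C = 65.5 − 0.5x_B.
At x_B = 54: x_C = 65.5 − 0.5·54 = 38.5.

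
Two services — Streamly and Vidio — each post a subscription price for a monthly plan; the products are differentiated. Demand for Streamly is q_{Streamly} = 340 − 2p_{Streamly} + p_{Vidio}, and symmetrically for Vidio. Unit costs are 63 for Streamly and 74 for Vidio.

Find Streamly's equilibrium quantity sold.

187.6

Streamly's profit: π = (p_{Streamly} − 63)(340 − 2p_{Streamly} + p_{Vidio}).
∂π/∂p_{Streamly} = 466 − 4p_{Streamly} + p_{Vidio} = 0 ⇒ p_{Streamly} = 116.5 + 0.25p_{Vidio}.
Similarly p_{Vidio} = 122 + 0.25p_{Streamly}.
Solving the two reaction functions simultaneously: (1 − (0.25)(0.25))p_{Streamly} = 116.5 + 0.25·122, so 0.9375p_{Streamly} = 147 and p_{Streamly} = 156.8.
Then p_{Vidio} = 122 + 0.25·156.8 = 161.2.
q_{Streamly} = 340 − 2·156.8 + 161.2 = 187.6.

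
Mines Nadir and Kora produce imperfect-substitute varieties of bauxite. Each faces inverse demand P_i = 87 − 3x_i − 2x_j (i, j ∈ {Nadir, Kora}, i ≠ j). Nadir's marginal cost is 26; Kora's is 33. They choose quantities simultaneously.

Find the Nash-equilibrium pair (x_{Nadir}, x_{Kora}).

Mine Nadir's profit: π = x_{Nadir}(87 − 3x_{Nadir} − 2x_{Kora}) − 26x_{Nadir}.
∂π/∂x_{Nadir} = 61 − 6x_{Nadir} − 2x_{Kora} = 0 ⇒ x_{Nadir} = 61/6 − (1/3)x_{Kora}.
Similarly x_{Kora} = 9 − (1/3)x_{Nadir}.
Plugging x_{Kora} into Nadir's best response: x_{Nadir} = 61/6 − (1/3)(9 − (1/3)x_{Nadir}) ⇒ (8/9)x_{Nadir} = 43/6, so x_{Nadir} = 8.0625.
Then x_{Kora} = 9 − (1/3)·8.0625 = 6.3125.

8.0625, 6.3125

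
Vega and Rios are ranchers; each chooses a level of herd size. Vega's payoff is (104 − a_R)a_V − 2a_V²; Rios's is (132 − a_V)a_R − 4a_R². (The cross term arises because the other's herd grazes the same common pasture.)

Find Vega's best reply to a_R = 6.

Expanding Vega's payoff: 104a_V − a_Ra_V − 2a_V².
∂π/∂a_V = 104 − a_R − 4a_V = 0, so a_V = 26 − 0.25a_R.
At a_R = 6: a_V = 26 − 0.25·6 = 24.5.

24.5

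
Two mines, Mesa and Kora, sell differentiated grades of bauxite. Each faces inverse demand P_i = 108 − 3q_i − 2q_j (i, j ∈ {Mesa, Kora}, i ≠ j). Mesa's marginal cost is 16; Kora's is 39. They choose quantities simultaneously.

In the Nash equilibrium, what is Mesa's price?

54.8125

Mine Mesa's profit: π = q_{Mesa}(108 − 3q_{Mesa} − 2q_{Kora}) − 16q_{Mesa}.
∂π/∂q_{Mesa} = 92 − 6q_{Mesa} − 2q_{Kora} = 0 ⇒ q_{Mesa} = 46/3 − (1/3)q_{Kora}.
Similarly q_{Kora} = 11.5 − (1/3)q_{Mesa}.
Plugging q_{Kora} into Mesa's best response: q_{Mesa} = 46/3 − (1/3)(11.5 − (1/3)q_{Mesa}) ⇒ (8/9)q_{Mesa} = 11.5, so q_{Mesa} = 12.9375.
Then q_{Kora} = 11.5 − (1/3)·12.9375 = 7.1875.
P_{Mesa} = 108 − 3·12.9375 − 2·7.1875 = 54.8125.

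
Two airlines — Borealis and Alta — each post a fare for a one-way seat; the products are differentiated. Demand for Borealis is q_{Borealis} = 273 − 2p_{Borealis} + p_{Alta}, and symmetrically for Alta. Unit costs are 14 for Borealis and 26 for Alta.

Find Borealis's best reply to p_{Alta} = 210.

127.75

Borealis's profit: π = (p_{Borealis} − 14)(273 − 2p_{Borealis} + p_{Alta}).
∂π/∂p_{Borealis} = 301 − 4p_{Borealis} + p_{Alta} = 0 ⇒ p_{Borealis} = 75.25 + 0.25p_{Alta}.
At p_{Alta} = 210: p_{Borealis} = 75.25 + 0.25·210 = 127.75.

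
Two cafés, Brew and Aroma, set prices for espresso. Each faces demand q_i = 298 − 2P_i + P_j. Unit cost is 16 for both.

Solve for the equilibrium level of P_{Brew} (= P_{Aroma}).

Brew's profit: π = (P_{Brew} − 16)(298 − 2P_{Brew} + P_{Aroma}).
∂π/∂P_{Brew} = 330 − 4P_{Brew} + P_{Aroma} = 0 ⇒ P_{Brew} = 82.5 + 0.25P_{Aroma}.
The game is symmetric, so in equilibrium P_{Aroma} = P_{Brew}: the reaction function gives 0.75P_{Brew} = 82.5, hence P_{Brew} = 110.

110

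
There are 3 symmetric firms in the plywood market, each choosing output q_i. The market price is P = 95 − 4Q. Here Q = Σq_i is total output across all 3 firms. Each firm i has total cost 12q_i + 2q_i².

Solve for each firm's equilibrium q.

4.15

A representative firm's profit is π_i = q_i(95 − 4Q) − 12q_i − 2q_i², with Q = q_i + Σ_{j≠i} q_j.
First-order condition: 83 − 12q_i − 4Σ_{j≠i} q_j = 0.
With identical firms, set every q_j = q: then 83 − 12q − 8q = 0, i.e. q = 83/20 = 4.15.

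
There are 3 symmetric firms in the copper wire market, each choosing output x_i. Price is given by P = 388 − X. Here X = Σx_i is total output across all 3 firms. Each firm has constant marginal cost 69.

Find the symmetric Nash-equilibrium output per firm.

A representative firm's profit is π_i = x_i(388 − X) − 69x_i, with X = x_i + Σ_{j≠i} x_j.
First-order condition: 319 − 2x_i − Σ_{j≠i} x_j = 0.
With identical firms, set every x_j = x: then 319 − 2x − 2x = 0, i.e. x = 319/4 = 79.75.

79.75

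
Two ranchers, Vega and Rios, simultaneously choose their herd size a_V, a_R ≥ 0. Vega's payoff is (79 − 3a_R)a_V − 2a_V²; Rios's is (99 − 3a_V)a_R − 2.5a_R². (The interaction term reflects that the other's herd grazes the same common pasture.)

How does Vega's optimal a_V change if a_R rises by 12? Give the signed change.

Expanding Vega's payoff: 79a_V − 3a_Ra_V − 2a_V².
∂π/∂a_V = 79 − 3a_R − 4a_V = 0, so a_V = 19.75 − 0.75a_R.
The reaction-function slope is −0.75, so a 12-unit rise in a_R moves a_V by −0.75 × 12 = −9. Vega's best response falls — the actions are strategic substitutes.

-9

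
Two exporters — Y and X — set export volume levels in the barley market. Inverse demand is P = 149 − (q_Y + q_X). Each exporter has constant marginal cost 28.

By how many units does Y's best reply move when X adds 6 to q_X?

Exporter Y's profit: π = q_Y(149 − (q_Y + q_X)) − 28q_Y.
∂π/∂q_Y = 121 − 2q_Y − q_X = 0, so q_Y = 60.5 − 0.5q_X.
The reaction-function slope is −0.5, so a 6-unit rise in q_X moves q_Y by −0.5 × 6 = −3. Y's best response falls — the actions are strategic substitutes.

-3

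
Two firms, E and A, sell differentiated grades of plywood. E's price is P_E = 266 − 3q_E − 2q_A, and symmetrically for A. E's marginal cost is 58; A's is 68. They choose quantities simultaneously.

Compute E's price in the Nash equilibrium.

Firm E's profit: π = q_E(266 − 3q_E − 2q_A) − 58q_E.
∂π/∂q_E = 208 − 6q_E − 2q_A = 0 ⇒ q_E = 104/3 − (1/3)q_A.
Similarly q_A = 33 − (1/3)q_E.
Substituting the second reaction function into the first: q_E = 104/3 − (1/3)(33 − (1/3)q_E), which gives (8/9)q_E = 71/3 ⇒ q_E = 26.625.
Then q_A = 33 − (1/3)·26.625 = 24.125.
P_E = 266 − 3·26.625 − 2·24.125 = 137.875.

137.875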